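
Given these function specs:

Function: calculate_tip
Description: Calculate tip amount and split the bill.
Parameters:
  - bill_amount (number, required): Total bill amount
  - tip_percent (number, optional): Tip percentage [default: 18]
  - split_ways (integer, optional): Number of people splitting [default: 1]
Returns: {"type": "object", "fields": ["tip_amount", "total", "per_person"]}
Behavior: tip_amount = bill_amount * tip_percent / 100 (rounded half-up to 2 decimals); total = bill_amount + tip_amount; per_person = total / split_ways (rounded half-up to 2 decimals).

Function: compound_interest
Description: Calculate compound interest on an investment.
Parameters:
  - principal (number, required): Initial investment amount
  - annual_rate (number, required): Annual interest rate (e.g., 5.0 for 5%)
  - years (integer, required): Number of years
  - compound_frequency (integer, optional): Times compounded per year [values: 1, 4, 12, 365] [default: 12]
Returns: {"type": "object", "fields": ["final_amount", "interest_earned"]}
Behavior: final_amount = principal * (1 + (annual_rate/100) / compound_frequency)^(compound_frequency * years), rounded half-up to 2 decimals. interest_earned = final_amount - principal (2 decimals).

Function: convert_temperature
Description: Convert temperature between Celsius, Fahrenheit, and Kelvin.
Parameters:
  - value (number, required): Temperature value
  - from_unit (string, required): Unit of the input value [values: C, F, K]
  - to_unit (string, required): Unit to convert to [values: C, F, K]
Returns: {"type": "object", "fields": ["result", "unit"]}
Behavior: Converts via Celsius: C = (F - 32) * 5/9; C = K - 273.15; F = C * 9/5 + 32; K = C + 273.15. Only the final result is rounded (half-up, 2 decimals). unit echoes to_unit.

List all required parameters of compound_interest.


Parameters of compound_interest and their required/optional flag:
  principal: required
  annual_rate: required
  years: required
  compound_frequency: optional
annual_rate, principal, years


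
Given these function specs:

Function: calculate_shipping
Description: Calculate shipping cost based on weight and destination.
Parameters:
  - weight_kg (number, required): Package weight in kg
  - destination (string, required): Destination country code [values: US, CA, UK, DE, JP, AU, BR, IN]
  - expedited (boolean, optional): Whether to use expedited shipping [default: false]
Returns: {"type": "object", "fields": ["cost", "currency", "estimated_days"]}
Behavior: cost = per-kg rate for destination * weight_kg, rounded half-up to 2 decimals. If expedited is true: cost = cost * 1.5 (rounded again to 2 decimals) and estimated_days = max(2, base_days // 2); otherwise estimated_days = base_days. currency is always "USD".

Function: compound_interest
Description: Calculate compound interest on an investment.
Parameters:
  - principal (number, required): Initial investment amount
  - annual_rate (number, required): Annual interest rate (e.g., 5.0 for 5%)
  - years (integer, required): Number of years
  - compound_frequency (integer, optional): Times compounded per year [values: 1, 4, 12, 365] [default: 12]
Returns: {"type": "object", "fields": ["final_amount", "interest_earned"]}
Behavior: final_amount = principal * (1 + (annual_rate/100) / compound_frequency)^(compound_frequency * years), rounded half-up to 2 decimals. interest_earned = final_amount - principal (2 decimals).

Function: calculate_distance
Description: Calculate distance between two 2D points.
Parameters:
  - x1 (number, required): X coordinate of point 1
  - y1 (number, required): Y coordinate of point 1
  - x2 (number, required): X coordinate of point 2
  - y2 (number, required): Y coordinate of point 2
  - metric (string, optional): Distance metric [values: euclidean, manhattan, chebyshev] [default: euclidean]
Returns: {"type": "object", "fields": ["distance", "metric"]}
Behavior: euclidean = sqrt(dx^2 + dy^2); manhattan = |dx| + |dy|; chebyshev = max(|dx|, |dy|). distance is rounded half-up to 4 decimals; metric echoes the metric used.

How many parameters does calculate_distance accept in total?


Parameters of calculate_distance: x1 (required), y1 (required), x2 (required), y2 (required), metric (optional)
Total:
5


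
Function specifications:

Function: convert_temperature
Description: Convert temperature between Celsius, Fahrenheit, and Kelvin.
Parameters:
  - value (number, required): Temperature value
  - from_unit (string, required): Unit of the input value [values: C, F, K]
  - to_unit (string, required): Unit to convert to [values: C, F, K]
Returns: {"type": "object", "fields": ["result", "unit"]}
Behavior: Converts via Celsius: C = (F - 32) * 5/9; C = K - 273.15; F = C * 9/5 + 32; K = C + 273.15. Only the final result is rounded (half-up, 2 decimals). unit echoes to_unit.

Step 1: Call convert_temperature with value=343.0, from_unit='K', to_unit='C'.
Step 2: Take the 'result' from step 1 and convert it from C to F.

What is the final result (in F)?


Step 1: convert_temperature(value=343.0, from_unit=K, to_unit=C)
  To C: 343 - 273.15 = 69.85
  Target is C: 69.85
  Round to 2 decimals: 69.85
  -> result = 69.85 C
Step 2: convert_temperature(value=69.85, from_unit=C, to_unit=F)
  Input already in C: 69.85
  To F: 69.85 * 9/5 + 32 = 157.73
  Round to 2 decimals: 157.73
  -> result = 157.73 F
157.73 F


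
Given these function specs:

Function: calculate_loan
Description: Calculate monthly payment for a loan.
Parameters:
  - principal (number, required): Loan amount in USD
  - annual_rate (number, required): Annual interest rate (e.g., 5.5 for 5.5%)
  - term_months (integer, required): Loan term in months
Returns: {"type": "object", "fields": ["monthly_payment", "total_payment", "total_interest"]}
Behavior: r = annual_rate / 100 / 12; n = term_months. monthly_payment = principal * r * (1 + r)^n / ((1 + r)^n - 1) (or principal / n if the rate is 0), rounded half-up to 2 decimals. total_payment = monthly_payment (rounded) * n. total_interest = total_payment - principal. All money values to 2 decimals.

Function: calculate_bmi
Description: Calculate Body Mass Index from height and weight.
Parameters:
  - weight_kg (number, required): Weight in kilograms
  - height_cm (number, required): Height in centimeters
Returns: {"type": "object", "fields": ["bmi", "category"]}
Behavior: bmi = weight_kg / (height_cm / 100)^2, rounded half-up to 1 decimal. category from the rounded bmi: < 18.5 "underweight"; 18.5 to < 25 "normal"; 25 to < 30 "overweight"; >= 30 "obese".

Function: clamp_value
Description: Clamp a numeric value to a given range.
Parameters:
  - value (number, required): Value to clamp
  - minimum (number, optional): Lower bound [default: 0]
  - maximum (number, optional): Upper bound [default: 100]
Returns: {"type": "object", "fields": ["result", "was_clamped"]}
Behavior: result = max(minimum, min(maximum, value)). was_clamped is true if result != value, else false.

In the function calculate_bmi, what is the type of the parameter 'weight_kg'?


The calculate_bmi spec declares:
  - weight_kg (number, required): Weight in kilograms
Type:
number


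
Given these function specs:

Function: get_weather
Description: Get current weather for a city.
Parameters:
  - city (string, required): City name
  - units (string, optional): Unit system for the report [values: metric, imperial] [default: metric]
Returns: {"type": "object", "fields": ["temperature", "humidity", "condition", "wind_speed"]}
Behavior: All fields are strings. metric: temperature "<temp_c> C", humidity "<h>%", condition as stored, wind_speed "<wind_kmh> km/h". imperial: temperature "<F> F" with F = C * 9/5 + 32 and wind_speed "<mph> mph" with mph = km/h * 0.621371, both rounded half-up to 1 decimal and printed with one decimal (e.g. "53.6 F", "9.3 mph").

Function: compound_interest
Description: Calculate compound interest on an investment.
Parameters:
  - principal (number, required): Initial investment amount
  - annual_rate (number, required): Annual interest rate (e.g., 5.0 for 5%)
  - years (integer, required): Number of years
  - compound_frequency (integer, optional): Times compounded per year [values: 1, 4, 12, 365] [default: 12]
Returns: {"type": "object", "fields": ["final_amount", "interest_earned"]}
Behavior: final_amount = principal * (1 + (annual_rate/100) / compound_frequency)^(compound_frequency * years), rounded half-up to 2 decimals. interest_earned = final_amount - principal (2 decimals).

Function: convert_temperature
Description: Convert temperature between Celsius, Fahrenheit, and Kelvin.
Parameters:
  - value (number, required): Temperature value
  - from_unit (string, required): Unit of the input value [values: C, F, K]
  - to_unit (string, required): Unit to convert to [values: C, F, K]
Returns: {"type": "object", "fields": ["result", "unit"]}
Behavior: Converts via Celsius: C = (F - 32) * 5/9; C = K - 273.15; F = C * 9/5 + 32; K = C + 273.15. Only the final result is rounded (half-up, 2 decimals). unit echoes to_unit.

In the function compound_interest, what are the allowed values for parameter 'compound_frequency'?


The compound_interest spec declares:
  - compound_frequency (integer, optional): Times compounded per year [values: 1, 4, 12, 365] [default: 12]
Allowed values:
1, 4, 12, 365


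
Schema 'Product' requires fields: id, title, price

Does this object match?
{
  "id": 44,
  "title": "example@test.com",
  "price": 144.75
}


Checking required fields... All present.
Valid - all required fields present


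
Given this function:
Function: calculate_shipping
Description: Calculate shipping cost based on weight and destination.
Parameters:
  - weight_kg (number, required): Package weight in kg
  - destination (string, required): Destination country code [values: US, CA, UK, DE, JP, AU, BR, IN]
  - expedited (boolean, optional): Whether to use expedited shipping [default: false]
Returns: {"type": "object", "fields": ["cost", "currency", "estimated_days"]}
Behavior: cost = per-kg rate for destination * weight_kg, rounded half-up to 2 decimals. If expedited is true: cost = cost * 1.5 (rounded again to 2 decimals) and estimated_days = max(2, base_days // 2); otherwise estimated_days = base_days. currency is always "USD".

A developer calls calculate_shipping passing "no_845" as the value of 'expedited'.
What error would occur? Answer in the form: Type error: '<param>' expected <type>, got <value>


Spec: 'expedited' is declared as boolean; "no_845" is a string.
Type error: 'expedited' expected boolean, got "no_845"


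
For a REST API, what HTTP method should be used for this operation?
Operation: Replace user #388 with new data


GET = read, POST = create, PUT = update/replace, DELETE = remove
This operation is an update/replace.
PUT


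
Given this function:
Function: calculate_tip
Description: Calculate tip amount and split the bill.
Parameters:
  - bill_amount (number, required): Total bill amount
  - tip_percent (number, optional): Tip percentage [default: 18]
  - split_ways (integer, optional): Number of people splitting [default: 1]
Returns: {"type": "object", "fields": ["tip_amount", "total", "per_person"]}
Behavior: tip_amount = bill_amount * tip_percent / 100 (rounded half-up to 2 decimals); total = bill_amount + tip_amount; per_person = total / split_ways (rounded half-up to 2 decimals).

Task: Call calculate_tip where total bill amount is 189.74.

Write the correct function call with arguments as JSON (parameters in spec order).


Mapping each described value to its parameter name:
  'Total bill amount' -> bill_amount = 189.74
calculate_tip({"bill_amount": 189.74})


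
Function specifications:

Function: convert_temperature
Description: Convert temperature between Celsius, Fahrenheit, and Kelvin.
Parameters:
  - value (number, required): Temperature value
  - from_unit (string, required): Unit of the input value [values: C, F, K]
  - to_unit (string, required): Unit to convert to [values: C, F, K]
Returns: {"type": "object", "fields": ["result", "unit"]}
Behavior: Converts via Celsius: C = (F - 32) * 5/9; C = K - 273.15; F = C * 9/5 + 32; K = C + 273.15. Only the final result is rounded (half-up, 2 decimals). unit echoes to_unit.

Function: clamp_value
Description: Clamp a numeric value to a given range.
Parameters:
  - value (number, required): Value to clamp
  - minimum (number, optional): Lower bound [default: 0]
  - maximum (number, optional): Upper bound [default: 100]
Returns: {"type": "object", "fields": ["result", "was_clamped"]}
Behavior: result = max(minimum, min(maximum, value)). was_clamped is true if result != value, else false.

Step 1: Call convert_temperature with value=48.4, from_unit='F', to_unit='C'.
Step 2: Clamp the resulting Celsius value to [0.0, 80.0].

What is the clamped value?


Step 1: convert_temperature(value=48.4, from_unit=F, to_unit=C)
  To C: (48.4 - 32) * 5/9 = 9.111111
  Target is C: 9.111111
  Round to 2 decimals: 9.11
  -> result = 9.11 C
Step 2: clamp_value(value=9.11, minimum=0.0, maximum=80.0)
  result = max(0.0, min(80.0, 9.11)) = max(0.0, 9.11) = 9.11
  was_clamped = (9.11 != 9.11) = false
  -> result = 9.11
9.11


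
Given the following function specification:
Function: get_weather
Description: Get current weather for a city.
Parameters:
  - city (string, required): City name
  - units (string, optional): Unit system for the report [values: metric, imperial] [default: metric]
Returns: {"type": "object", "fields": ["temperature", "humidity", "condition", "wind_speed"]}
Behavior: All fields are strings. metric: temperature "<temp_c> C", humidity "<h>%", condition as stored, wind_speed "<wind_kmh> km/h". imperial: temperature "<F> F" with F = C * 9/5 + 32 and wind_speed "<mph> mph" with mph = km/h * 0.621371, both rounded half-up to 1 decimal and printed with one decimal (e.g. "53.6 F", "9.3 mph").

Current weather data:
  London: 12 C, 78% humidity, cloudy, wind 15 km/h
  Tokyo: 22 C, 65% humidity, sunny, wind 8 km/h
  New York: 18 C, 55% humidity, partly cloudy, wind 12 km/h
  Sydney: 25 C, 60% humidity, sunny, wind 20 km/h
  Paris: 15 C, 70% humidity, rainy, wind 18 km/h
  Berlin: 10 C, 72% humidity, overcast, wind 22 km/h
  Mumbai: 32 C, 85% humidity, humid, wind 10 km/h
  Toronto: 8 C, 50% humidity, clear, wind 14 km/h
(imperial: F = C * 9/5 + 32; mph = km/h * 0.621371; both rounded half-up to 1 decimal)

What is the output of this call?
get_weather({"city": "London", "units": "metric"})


London record: 12 C, 78%, cloudy, 15 km/h
metric: report values as stored ('<temp_c> C', '<humidity>%', '<wind_kmh> km/h')
Output:
{"temperature": "12 C", "humidity": "78%", "condition": "cloudy", "wind_speed": "15 km/h"}


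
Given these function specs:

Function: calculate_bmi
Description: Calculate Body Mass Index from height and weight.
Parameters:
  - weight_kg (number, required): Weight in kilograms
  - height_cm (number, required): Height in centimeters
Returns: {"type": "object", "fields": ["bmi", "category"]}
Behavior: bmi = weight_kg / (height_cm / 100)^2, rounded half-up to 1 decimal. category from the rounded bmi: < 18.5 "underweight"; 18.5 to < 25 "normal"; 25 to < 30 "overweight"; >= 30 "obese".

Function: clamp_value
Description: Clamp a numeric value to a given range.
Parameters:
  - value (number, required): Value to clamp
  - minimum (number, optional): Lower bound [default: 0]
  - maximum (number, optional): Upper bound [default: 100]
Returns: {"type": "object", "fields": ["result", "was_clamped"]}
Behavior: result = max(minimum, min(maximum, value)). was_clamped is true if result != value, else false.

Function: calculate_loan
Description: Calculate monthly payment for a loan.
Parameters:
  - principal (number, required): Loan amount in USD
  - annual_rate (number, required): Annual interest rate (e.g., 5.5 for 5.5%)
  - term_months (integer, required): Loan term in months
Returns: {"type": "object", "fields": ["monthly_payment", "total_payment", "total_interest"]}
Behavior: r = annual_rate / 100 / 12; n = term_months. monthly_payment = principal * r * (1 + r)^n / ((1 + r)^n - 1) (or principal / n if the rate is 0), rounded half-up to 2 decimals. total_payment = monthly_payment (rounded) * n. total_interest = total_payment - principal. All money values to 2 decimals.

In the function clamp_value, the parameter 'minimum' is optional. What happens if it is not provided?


The clamp_value spec declares:
  - minimum (number, optional): Lower bound [default: 0]
It defaults to 0


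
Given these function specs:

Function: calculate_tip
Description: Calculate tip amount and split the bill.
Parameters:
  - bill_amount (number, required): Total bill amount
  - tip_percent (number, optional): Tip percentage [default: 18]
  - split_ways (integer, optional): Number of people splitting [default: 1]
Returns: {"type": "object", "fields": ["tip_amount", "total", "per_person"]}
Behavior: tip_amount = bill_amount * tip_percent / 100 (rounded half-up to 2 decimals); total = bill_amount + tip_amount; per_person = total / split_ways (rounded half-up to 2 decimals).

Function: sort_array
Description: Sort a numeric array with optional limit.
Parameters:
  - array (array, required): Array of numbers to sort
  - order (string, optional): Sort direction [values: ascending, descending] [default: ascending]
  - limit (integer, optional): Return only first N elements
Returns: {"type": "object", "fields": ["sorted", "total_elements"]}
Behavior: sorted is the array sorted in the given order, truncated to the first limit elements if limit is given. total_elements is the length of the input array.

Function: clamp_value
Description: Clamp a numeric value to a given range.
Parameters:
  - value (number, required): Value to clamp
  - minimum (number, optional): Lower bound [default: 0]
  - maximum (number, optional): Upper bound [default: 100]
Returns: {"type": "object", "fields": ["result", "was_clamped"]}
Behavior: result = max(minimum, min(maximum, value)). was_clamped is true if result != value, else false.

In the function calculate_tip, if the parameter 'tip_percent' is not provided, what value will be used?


The calculate_tip spec declares:
  - tip_percent (number, optional): Tip percentage [default: 18]
Default:
18


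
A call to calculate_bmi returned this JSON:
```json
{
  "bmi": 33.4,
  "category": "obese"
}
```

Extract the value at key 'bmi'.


33.4


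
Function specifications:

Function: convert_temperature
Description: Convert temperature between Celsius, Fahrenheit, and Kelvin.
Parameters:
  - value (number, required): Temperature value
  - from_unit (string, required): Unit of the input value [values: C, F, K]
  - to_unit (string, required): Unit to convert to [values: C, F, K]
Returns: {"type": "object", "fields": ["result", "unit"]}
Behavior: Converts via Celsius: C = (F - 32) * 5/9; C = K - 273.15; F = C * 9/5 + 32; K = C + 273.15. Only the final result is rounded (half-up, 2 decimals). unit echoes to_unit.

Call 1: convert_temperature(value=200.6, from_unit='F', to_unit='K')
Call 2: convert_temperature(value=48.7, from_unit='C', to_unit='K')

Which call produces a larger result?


Call 1:
  To C: (200.6 - 32) * 5/9 = 93.666667
  To K: 93.666667 + 273.15 = 366.816667
  Round to 2 decimals: 366.82
  -> 366.82 K
Call 2:
  Input already in C: 48.7
  To K: 48.7 + 273.15 = 321.85
  Round to 2 decimals: 321.85
  -> 321.85 K
Call 1 (366.82 K)


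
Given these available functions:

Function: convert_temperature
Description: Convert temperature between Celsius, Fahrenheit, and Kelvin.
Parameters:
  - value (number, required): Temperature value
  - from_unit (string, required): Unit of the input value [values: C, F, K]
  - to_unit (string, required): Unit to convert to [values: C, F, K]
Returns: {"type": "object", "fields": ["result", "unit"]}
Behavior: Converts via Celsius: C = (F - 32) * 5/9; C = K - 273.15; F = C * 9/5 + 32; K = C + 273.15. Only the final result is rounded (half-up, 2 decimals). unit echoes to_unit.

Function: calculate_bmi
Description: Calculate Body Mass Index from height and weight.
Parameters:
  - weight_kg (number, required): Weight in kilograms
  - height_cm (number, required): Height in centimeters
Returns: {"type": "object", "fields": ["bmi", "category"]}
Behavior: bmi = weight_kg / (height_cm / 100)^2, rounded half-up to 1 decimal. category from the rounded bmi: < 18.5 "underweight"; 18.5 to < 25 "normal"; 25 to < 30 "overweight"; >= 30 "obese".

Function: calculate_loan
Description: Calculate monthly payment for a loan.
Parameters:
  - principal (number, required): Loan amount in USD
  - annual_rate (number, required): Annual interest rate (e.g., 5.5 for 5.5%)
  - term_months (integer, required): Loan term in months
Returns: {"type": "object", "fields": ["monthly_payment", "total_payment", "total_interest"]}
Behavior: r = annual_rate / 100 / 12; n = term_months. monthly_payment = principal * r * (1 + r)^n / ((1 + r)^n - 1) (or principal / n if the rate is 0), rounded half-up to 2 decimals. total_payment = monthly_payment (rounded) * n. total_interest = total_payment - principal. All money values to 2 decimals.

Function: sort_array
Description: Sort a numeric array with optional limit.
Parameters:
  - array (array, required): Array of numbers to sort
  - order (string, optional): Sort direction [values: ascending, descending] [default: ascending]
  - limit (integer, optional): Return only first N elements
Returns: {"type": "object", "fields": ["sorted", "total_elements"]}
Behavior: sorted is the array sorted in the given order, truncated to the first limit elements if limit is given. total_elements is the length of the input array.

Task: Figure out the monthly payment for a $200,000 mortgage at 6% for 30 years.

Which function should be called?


The task needs a function whose description is: Calculate monthly payment for a loan.
calculate_loan


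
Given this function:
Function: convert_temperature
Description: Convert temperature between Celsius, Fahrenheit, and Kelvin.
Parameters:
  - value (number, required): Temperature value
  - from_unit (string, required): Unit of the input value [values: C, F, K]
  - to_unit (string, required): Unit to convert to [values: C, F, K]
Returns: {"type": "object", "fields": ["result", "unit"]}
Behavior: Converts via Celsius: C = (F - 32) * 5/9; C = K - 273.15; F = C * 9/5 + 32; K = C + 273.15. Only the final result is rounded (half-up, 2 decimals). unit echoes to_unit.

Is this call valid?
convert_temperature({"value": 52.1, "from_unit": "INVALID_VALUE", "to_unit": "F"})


Checking parameter values...
Parameter 'from_unit' has value 'INVALID_VALUE' not in allowed: C, F, K
Invalid - 'from_unit' must be one of C, F, K


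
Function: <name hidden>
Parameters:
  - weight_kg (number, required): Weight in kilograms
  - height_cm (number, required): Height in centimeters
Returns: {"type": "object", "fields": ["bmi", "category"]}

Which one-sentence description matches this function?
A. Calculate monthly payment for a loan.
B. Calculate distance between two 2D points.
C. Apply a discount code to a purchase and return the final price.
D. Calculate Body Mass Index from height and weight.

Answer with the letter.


Parameters weight_kg, height_cm and return ["bmi", "category"] fit: Calculate Body Mass Index from height and weight.
D


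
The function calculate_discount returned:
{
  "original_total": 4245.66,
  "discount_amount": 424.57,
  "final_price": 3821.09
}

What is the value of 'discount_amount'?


424.57


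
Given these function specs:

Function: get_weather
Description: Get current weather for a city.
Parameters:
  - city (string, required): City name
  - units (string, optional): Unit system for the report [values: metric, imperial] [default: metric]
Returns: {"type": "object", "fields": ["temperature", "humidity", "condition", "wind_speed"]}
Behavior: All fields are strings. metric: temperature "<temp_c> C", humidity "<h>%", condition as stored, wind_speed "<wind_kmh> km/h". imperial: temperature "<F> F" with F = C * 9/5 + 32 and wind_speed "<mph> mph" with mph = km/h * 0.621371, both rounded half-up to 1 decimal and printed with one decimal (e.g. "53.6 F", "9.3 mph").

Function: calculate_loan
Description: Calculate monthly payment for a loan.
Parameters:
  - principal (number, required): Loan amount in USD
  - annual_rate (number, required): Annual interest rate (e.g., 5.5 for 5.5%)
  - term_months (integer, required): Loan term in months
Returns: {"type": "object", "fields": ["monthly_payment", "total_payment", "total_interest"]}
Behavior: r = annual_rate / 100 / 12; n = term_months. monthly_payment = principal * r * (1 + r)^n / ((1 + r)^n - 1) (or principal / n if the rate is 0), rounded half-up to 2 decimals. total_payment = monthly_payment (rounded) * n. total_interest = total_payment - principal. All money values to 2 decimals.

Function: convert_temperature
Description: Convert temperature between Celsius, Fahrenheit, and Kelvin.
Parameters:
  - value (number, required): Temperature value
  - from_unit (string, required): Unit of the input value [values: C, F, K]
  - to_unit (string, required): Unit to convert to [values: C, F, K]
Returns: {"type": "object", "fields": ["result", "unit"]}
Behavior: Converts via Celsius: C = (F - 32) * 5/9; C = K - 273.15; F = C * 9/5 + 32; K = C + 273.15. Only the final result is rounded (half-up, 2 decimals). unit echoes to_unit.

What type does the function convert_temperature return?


The convert_temperature spec declares Returns: {"type": "object", "fields": ["result", "unit"]}
Type:
object


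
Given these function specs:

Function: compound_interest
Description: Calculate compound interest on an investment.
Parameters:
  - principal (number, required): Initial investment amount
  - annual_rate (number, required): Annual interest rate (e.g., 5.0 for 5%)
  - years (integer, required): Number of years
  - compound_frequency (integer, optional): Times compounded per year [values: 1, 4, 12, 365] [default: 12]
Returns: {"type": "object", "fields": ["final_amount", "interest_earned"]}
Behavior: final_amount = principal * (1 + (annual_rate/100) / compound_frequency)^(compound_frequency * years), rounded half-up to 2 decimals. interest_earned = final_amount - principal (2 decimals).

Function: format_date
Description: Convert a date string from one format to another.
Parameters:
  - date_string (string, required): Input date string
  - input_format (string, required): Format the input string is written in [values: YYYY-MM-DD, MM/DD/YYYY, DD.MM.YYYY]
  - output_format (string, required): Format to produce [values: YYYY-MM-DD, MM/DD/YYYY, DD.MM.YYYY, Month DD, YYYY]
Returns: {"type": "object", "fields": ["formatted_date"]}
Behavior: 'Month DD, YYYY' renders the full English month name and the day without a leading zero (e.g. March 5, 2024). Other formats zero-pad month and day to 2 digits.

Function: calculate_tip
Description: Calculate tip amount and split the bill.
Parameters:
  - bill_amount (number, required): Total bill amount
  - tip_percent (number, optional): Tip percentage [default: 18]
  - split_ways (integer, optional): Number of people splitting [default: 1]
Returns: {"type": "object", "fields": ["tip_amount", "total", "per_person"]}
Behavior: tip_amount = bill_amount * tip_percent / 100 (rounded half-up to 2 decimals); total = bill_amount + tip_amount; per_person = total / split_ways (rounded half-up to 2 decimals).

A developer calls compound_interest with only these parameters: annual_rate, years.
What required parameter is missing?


Required parameters: principal, annual_rate, years
Provided: annual_rate, years
Missing: principal
principal


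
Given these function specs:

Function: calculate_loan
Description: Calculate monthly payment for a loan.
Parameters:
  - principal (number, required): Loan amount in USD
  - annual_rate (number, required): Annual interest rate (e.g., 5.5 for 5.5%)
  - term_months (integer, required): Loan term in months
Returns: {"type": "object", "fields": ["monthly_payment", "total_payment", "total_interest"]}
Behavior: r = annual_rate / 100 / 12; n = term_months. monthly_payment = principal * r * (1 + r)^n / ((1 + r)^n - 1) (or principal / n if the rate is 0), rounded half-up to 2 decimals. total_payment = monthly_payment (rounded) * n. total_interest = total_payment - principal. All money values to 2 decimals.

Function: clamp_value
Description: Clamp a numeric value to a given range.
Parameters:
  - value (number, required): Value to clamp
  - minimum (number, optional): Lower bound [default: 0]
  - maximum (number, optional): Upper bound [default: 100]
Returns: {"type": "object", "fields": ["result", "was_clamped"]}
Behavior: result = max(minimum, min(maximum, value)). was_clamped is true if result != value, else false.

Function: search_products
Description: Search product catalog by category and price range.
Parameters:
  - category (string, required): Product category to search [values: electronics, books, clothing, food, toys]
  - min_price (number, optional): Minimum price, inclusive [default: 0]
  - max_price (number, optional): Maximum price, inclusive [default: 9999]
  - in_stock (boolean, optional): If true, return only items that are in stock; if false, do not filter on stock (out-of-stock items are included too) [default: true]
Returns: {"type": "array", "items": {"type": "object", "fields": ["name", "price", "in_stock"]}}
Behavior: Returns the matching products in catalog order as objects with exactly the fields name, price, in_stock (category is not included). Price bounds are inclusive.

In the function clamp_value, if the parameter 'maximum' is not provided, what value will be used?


The clamp_value spec declares:
  - maximum (number, optional): Upper bound [default: 100]
Default:
100


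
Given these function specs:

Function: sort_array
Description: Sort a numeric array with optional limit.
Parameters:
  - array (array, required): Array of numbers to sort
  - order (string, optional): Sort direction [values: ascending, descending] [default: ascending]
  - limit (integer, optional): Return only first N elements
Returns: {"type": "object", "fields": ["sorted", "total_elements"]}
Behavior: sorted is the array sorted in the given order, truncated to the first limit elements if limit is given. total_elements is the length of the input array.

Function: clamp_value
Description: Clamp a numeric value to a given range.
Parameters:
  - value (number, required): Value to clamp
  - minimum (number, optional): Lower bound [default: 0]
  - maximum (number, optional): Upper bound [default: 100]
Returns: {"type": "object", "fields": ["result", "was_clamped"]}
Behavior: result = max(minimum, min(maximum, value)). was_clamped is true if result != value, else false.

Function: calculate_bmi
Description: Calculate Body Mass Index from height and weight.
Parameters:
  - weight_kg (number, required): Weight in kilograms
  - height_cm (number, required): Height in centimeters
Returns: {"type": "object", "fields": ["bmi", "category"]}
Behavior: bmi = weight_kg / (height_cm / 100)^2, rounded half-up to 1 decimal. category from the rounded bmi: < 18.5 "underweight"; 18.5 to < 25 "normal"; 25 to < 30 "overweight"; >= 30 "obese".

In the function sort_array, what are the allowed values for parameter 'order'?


The sort_array spec declares:
  - order (string, optional): Sort direction [values: ascending, descending] [default: ascending]
Allowed values:
ascending, descending


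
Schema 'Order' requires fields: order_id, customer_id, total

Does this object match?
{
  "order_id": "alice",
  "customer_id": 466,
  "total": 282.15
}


Checking required fields... All present.
Valid - all required fields present


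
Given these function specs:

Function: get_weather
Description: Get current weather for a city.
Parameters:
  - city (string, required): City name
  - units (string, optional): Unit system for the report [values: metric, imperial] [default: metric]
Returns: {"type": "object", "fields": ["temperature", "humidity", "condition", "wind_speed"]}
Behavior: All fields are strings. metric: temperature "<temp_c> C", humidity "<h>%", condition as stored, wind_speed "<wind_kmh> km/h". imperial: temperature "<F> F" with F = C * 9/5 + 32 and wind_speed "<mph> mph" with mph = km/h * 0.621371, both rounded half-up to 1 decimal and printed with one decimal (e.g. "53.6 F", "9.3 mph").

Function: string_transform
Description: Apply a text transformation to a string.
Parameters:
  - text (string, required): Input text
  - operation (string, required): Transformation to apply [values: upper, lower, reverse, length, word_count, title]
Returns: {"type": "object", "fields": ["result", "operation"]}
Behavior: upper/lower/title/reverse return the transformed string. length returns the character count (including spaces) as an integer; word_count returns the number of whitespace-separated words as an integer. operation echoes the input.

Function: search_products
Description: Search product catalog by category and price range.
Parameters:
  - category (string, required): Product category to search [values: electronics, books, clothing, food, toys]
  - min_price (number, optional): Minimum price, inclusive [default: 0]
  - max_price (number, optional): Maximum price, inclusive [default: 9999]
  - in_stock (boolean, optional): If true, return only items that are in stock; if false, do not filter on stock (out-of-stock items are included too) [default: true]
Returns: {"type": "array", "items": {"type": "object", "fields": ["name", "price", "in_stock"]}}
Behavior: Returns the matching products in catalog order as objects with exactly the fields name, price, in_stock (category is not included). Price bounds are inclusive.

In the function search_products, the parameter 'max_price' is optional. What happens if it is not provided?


The search_products spec declares:
  - max_price (number, optional): Maximum price, inclusive [default: 9999]
It defaults to 9999


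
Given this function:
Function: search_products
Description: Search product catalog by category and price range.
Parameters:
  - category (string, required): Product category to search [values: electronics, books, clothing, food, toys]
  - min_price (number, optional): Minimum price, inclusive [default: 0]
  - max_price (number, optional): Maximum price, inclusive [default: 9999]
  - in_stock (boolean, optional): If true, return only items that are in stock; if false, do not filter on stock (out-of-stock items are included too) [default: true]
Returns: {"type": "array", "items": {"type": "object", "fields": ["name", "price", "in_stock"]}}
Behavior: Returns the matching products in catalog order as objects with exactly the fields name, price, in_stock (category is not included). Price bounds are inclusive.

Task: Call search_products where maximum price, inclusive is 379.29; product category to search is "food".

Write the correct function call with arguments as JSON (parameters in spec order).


Mapping each described value to its parameter name:
  'Maximum price, inclusive' -> max_price = 379.29
  'Product category to search' -> category = "food"
search_products({"category": "food", "max_price": 379.29})


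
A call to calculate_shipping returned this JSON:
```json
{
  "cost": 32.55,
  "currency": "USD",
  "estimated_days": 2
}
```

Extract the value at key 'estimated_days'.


2


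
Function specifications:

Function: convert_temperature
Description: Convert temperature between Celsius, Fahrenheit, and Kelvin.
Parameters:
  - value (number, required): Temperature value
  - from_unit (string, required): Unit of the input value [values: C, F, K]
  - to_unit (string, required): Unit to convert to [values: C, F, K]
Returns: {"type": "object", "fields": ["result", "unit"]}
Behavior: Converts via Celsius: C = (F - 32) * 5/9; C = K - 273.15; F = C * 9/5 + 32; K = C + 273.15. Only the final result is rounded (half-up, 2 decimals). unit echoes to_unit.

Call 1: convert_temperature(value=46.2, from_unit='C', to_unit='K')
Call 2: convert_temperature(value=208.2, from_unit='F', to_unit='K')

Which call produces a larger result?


Call 1:
  Input already in C: 46.2
  To K: 46.2 + 273.15 = 319.35
  Round to 2 decimals: 319.35
  -> 319.35 K
Call 2:
  To C: (208.2 - 32) * 5/9 = 97.888889
  To K: 97.888889 + 273.15 = 371.038889
  Round to 2 decimals: 371.04
  -> 371.04 K
Call 2 (371.04 K)


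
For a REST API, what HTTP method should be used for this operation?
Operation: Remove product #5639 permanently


GET = read, POST = create, PUT = update/replace, DELETE = remove
This operation is a removal.
DELETE


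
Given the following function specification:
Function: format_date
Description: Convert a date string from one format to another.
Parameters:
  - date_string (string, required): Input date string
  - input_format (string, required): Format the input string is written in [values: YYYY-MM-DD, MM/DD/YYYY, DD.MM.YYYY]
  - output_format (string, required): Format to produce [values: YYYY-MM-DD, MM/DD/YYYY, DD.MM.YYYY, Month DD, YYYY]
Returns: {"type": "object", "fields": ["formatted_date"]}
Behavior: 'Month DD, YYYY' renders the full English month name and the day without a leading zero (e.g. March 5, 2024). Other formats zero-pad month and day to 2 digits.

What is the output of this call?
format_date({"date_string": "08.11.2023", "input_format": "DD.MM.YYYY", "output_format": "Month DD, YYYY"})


Parse '08.11.2023' as DD.MM.YYYY: year=2023, month=11, day=8
Month 11 = November
Render as Month DD, YYYY: November 8, 2023
Output:
{"formatted_date": "November 8, 2023"}


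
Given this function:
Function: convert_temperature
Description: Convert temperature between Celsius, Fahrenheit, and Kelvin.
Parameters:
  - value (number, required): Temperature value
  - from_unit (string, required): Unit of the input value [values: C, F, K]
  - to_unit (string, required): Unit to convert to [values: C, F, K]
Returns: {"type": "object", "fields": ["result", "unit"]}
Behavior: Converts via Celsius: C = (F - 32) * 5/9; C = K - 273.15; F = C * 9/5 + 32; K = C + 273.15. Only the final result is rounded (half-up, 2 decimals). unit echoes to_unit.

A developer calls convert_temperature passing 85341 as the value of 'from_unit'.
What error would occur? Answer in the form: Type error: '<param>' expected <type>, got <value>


Spec: 'from_unit' is declared as string; 85341 is an integer.
Type error: 'from_unit' expected string, got 85341


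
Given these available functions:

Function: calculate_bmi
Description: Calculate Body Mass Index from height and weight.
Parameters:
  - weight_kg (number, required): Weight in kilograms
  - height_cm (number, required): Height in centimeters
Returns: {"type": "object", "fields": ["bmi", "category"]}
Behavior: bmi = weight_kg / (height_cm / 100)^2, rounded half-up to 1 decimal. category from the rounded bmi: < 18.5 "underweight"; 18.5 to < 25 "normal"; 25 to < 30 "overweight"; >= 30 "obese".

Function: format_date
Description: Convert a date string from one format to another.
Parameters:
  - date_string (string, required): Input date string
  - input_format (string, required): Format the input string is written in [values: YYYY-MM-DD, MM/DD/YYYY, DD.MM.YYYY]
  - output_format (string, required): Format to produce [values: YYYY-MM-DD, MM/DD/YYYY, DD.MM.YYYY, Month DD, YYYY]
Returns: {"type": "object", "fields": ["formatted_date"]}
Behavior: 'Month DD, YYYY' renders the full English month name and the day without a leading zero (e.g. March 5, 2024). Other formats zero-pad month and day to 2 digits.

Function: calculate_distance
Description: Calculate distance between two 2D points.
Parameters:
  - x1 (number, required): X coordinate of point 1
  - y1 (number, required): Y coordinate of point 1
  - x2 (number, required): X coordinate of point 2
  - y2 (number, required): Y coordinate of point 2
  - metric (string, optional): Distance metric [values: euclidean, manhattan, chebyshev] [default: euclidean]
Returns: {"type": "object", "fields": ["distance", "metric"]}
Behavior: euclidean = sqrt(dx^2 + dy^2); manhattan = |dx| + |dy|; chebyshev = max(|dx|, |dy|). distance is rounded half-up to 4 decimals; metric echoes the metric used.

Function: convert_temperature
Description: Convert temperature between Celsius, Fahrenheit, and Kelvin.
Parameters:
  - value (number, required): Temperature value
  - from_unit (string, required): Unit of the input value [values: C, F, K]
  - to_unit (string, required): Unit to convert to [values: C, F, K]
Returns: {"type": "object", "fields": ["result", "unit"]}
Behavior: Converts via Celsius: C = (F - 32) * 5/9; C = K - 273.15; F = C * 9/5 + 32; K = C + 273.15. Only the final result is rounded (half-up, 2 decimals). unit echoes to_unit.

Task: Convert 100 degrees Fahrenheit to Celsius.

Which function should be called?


The task needs a function whose description is: Convert temperature between Celsius, Fahrenheit, and Kelvin.
convert_temperature
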